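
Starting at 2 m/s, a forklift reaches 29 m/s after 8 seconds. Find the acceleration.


Given: initial velocity v0 = 2 m/s, final velocity v = 29 m/s, time t = 8 s
Using a = (v - v0) / t
a = (29 - 2) / 8
a = 27 / 8
a = 27/8 m/s^2

27/8 m/s^2


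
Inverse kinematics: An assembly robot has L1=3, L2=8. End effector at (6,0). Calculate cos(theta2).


Given: L1 = 3, L2 = 8, target (x, y) = (6, 0)
Using cos(theta2) = (x^2 + y^2 - L1^2 - L2^2) / (2*L1*L2)
x^2 + y^2 = 6^2 + 0 = 36
L1^2 + L2^2 = 9 + 64 = 73
Numerator = 36 - 73 = -37
Denominator = 2*3*8 = 48
cos(theta2) = -37/48 = -37/48

-37/48


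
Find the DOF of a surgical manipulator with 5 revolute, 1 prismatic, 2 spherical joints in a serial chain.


Given: serial robot with 5 revolute, 1 prismatic, 2 spherical joints
DOF contribution per joint type: revolute=1, prismatic=1, spherical=3, fixed=0
DOF = 5*1 + 1*1 + 2*3
DOF = 12

12


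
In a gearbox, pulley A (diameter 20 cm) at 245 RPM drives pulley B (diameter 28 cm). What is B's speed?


Given: D1 = 20 cm, w1 = 245 RPM, D2 = 28 cm
Using D1*w1 = D2*w2
w2 = D1*w1 / D2
w2 = 20*245 / 28
w2 = 4900 / 28
w2 = 175 RPM

175 RPM


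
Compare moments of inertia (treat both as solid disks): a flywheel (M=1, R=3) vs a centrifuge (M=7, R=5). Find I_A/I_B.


Given: M1=1 kg, R1=3 m, M2=7 kg, R2=5 m
For a disk: I = (1/2)*M*R^2, so I_A/I_B = (M1*R1^2)/(M2*R2^2)
M1*R1^2 = 1*9 = 9
M2*R2^2 = 7*25 = 175
I_A/I_B = 9/175 = 9/175

9/175


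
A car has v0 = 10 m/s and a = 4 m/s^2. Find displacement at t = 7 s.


Given: v0 = 10 m/s, a = 4 m/s^2, t = 7 s
Using s = v0*t + (1/2)*a*t^2
s = 10*7 + (1/2)*4*7^2
s = 70 + (1/2)*196
s = 70 + 98
s = 168

168 m


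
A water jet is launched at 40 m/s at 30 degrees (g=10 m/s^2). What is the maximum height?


Given: v0 = 40 m/s, theta = 30 deg, g = 10 m/s^2
sin^2(30) = 1/4
Using H = v0^2 * sin^2(theta) / (2*g)
H = 40^2 * 1/4 / (2*10)
H = 1600 * 1/4 / 20
H = 400 / 20
H = 20 m

20 m


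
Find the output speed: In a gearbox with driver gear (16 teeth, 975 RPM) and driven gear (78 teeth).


Given: N1 = 16 teeth, w1 = 975 RPM, N2 = 78 teeth
Using N1*w1 = N2*w2
w2 = N1*w1 / N2
w2 = 16*975 / 78
w2 = 15600 / 78
w2 = 200 RPM

200 RPM


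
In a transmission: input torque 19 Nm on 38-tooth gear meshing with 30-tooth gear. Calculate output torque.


Given: N1 = 38, N2 = 30, T1 = 19 Nm
Using T2/T1 = N2/N1
T2 = T1 * N2 / N1
T2 = 19 * 30 / 38
T2 = 570 / 38
T2 = 15 Nm

15 Nm


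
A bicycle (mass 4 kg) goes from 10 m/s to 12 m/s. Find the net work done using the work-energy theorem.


Given: m = 4 kg, v0 = 10 m/s, v = 12 m/s
Using W = (1/2)*m*(v^2 - v0^2)
v^2 = 12^2 = 144
v0^2 = 10^2 = 100
v^2 - v0^2 = 144 - 100 = 44
W = (1/2)*4*44 = 88 J

88 J


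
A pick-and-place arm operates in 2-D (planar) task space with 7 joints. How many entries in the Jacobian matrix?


Given: task space dimension = 2, joints = 7
Jacobian is a 2 x 7 matrix
Total entries = rows * columns
Total = 2 * 7
Total = 14

14


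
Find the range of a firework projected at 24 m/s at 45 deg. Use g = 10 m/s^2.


Given: v0 = 24 m/s, theta = 45 deg, g = 10 m/s^2
sin(2*45) = sin(90) = 1
Using R = v0^2 * sin(2*theta) / g
R = 24^2 * 1 / 10
R = 576 / 10
R = 288/5 m

288/5 m


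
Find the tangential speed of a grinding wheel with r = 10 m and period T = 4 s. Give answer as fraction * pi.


Given: radius r = 10 m, period T = 4 s
Using v = 2*pi*r / T
v = 2*pi*10 / 4
v = 20*pi / 4
v = 5*pi m/s

5*pi m/s


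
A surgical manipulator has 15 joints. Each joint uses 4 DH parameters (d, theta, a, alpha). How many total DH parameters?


Given: 15 joints, 4 DH parameters per joint (d, theta, a, alpha)
Total DH parameters = number_of_joints * 4
Total = 15 * 4
Total = 60

60


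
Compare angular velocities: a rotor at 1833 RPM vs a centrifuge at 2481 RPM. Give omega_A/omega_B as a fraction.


Given: RPM_A = 1833, RPM_B = 2481
omega = 2*pi*RPM/60, so omega_A/omega_B = RPM_A / RPM_B
omega_A/omega_B = 1833 / 2481
omega_A/omega_B = 611/827

611/827


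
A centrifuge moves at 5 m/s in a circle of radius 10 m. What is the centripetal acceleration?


Given: v = 5 m/s, r = 10 m
Using a_c = v^2 / r
a_c = 5^2 / 10
a_c = 25 / 10
a_c = 5/2 m/s^2

5/2 m/s^2


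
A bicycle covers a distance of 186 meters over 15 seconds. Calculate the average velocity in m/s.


Given: distance d = 186 m, time t = 15 s
Using v = d / t
v = 186 / 15
v = 62/5 m/s

62/5 m/s


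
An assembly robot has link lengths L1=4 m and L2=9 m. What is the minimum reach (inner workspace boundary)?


Given: L1 = 4 m, L2 = 9 m
For a 2-link planar arm, min reach = |L1 - L2| (second link folded back)
Min reach = |4 - 9|
Min reach = 5 m

5 m


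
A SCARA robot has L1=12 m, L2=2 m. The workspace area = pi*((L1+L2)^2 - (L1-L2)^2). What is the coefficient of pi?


Given: L1 = 12, L2 = 2
(L1+L2)^2 = (14)^2 = 196
(L1-L2)^2 = (10)^2 = 100
Difference = 196 - 100 = 96
This equals 4*L1*L2 = 4*12*2 = 96
Workspace area = 96*pi

96


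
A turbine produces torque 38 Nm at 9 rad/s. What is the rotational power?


Given: tau = 38 Nm, omega = 9 rad/s
Using P = tau * omega
P = 38 * 9
P = 342 W

342 W


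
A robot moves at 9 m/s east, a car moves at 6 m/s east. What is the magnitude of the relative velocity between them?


Given: v_A = 9 m/s east, v_B = 6 m/s east
Both move in the same direction; relative speed = |v_A - v_B|
|9 - 6| = |3|
= 3 m/s

3 m/s


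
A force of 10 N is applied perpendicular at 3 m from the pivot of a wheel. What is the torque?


Given: F = 10 N, r = 3 m, angle = 90 deg (perpendicular)
Using tau = F * r * sin(90)
sin(90) = 1
tau = 10 * 3 * 1
tau = 30 Nm

30 Nm


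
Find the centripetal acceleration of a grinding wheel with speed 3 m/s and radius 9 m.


Given: v = 3 m/s, r = 9 m
Using a_c = v^2 / r
a_c = 3^2 / 9
a_c = 9 / 9
a_c = 1 m/s^2

1 m/s^2


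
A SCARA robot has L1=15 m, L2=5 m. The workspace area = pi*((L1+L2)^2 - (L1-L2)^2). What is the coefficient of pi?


Given: L1 = 15, L2 = 5
(L1+L2)^2 = (20)^2 = 400
(L1-L2)^2 = (10)^2 = 100
Difference = 400 - 100 = 300
This equals 4*L1*L2 = 4*15*5 = 300
Workspace area = 300*pi

300


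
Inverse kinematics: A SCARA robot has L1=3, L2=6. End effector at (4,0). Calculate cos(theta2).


Given: L1 = 3, L2 = 6, target (x, y) = (4, 0)
Using cos(theta2) = (x^2 + y^2 - L1^2 - L2^2) / (2*L1*L2)
x^2 + y^2 = 4^2 + 0 = 16
L1^2 + L2^2 = 9 + 36 = 45
Numerator = 16 - 45 = -29
Denominator = 2*3*6 = 36
cos(theta2) = -29/36 = -29/36

-29/36


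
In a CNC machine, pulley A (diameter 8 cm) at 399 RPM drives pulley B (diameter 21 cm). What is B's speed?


Given: D1 = 8 cm, w1 = 399 RPM, D2 = 21 cm
Using D1*w1 = D2*w2
w2 = D1*w1 / D2
w2 = 8*399 / 21
w2 = 3192 / 21
w2 = 152 RPM

152 RPM


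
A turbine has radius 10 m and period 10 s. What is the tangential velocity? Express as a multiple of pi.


Given: radius r = 10 m, period T = 10 s
Using v = 2*pi*r / T
v = 2*pi*10 / 10
v = 20*pi / 10
v = 2*pi m/s

2*pi m/s


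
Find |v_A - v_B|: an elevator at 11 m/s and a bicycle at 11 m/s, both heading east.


Given: v_A = 11 m/s east, v_B = 11 m/s east
Both move in the same direction; relative speed = |v_A - v_B|
|11 - 11| = |0|
= 0 m/s

0 m/s


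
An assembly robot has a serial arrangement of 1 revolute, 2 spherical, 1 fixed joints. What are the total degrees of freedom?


Given: serial robot with 1 revolute, 2 spherical, 1 fixed joints
DOF contribution per joint type: revolute=1, prismatic=1, spherical=3, fixed=0
DOF = 1*1 + 2*3 + 1*0
DOF = 7

7


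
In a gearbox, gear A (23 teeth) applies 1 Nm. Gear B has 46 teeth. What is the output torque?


Given: N1 = 23, N2 = 46, T1 = 1 Nm
Using T2/T1 = N2/N1
T2 = T1 * N2 / N1
T2 = 1 * 46 / 23
T2 = 46 / 23
T2 = 2 Nm

2 Nm


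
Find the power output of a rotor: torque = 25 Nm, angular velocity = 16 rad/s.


Given: tau = 25 Nm, omega = 16 rad/s
Using P = tau * omega
P = 25 * 16
P = 400 W

400 W


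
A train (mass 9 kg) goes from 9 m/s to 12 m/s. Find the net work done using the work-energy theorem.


Given: m = 9 kg, v0 = 9 m/s, v = 12 m/s
Using W = (1/2)*m*(v^2 - v0^2)
v^2 = 12^2 = 144
v0^2 = 9^2 = 81
v^2 - v0^2 = 144 - 81 = 63
W = (1/2)*9*63 = 567/2 J

567/2 J


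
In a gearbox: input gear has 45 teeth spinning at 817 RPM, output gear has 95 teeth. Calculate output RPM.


Given: N1 = 45 teeth, w1 = 817 RPM, N2 = 95 teeth
Using N1*w1 = N2*w2
w2 = N1*w1 / N2
w2 = 45*817 / 95
w2 = 36765 / 95
w2 = 387 RPM

387 RPM


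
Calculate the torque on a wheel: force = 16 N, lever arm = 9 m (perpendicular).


Given: F = 16 N, r = 9 m, angle = 90 deg (perpendicular)
Using tau = F * r * sin(90)
sin(90) = 1
tau = 16 * 9 * 1
tau = 144 Nm

144 Nm


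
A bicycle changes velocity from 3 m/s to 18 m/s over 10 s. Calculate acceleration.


Given: initial velocity v0 = 3 m/s, final velocity v = 18 m/s, time t = 10 s
Using a = (v - v0) / t
a = (18 - 3) / 10
a = 15 / 10
a = 3/2 m/s^2

3/2 m/s^2


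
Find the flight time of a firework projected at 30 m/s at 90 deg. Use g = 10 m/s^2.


Given: v0 = 30 m/s, theta = 90 deg, g = 10 m/s^2
sin(90) = 1
Using T = 2*v0*sin(theta) / g
T = 2*30*1 / 10
T = 60 / 10
T = 6 s

6 s


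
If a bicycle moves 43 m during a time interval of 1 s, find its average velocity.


Given: distance d = 43 m, time t = 1 s
Using v = d / t
v = 43 / 1
v = 43 m/s

43 m/s


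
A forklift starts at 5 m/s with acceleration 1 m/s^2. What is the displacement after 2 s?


Given: v0 = 5 m/s, a = 1 m/s^2, t = 2 s
Using s = v0*t + (1/2)*a*t^2
s = 5*2 + (1/2)*1*2^2
s = 10 + (1/2)*4
s = 10 + 2
s = 12

12 m


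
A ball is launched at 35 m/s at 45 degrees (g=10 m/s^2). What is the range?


Given: v0 = 35 m/s, theta = 45 deg, g = 10 m/s^2
sin(2*45) = sin(90) = 1
Using R = v0^2 * sin(2*theta) / g
R = 35^2 * 1 / 10
R = 1225 / 10
R = 245/2 m

245/2 m


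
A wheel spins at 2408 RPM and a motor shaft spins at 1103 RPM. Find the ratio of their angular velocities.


Given: RPM_A = 2408, RPM_B = 1103
omega = 2*pi*RPM/60, so omega_A/omega_B = RPM_A / RPM_B
omega_A/omega_B = 2408 / 1103
omega_A/omega_B = 2408/1103

2408/1103


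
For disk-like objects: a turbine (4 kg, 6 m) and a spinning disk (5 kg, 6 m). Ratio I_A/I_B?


Given: M1=4 kg, R1=6 m, M2=5 kg, R2=6 m
For a disk: I = (1/2)*M*R^2, so I_A/I_B = (M1*R1^2)/(M2*R2^2)
M1*R1^2 = 4*36 = 144
M2*R2^2 = 5*36 = 180
I_A/I_B = 144/180 = 4/5

4/5


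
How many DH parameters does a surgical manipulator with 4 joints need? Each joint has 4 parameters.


Given: 4 joints, 4 DH parameters per joint (d, theta, a, alpha)
Total DH parameters = number_of_joints * 4
Total = 4 * 4
Total = 16

16


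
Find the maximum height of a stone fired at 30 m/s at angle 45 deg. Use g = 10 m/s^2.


Given: v0 = 30 m/s, theta = 45 deg, g = 10 m/s^2
sin^2(45) = 1/2
Using H = v0^2 * sin^2(theta) / (2*g)
H = 30^2 * 1/2 / (2*10)
H = 900 * 1/2 / 20
H = 450 / 20
H = 45/2 m

45/2 m


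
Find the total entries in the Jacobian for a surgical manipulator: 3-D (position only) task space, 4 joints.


Given: task space dimension = 3, joints = 4
Jacobian is a 3 x 4 matrix
Total entries = rows * columns
Total = 3 * 4
Total = 12

12


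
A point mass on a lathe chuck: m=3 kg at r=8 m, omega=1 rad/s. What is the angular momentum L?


Given: m = 3 kg, r = 8 m, omega = 1 rad/s
For a point mass: I = m*r^2
I = 3*8^2 = 3*64 = 192
L = I*omega = 192*1
L = 192 kg*m^2/s

192 kg*m^2/s


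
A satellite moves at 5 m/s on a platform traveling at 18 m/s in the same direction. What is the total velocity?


Given: object velocity = 5 m/s, platform velocity = 18 m/s (same direction)
Using classical velocity addition: v_total = v_object + v_platform
v_total = 5 + 18
v_total = 23 m/s

23 m/s


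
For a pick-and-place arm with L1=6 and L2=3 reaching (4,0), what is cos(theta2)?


Given: L1 = 6, L2 = 3, target (x, y) = (4, 0)
Using cos(theta2) = (x^2 + y^2 - L1^2 - L2^2) / (2*L1*L2)
x^2 + y^2 = 4^2 + 0 = 16
L1^2 + L2^2 = 36 + 9 = 45
Numerator = 16 - 45 = -29
Denominator = 2*6*3 = 36
cos(theta2) = -29/36 = -29/36

-29/36


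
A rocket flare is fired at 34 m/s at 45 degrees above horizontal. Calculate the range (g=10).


Given: v0 = 34 m/s, theta = 45 deg, g = 10 m/s^2
sin(2*45) = sin(90) = 1
Using R = v0^2 * sin(2*theta) / g
R = 34^2 * 1 / 10
R = 1156 / 10
R = 578/5 m

578/5 m


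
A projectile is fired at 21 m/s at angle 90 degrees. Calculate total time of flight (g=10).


Given: v0 = 21 m/s, theta = 90 deg, g = 10 m/s^2
sin(90) = 1
Using T = 2*v0*sin(theta) / g
T = 2*21*1 / 10
T = 42 / 10
T = 21/5 s

21/5 s


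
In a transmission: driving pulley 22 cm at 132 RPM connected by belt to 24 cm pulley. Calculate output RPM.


Given: D1 = 22 cm, w1 = 132 RPM, D2 = 24 cm
Using D1*w1 = D2*w2
w2 = D1*w1 / D2
w2 = 22*132 / 24
w2 = 2904 / 24
w2 = 121 RPM

121 RPM


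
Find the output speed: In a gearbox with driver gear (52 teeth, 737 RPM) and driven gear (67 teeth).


Given: N1 = 52 teeth, w1 = 737 RPM, N2 = 67 teeth
Using N1*w1 = N2*w2
w2 = N1*w1 / N2
w2 = 52*737 / 67
w2 = 38324 / 67
w2 = 572 RPM

572 RPM


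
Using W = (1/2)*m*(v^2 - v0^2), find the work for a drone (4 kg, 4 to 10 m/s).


Given: m = 4 kg, v0 = 4 m/s, v = 10 m/s
Using W = (1/2)*m*(v^2 - v0^2)
v^2 = 10^2 = 100
v0^2 = 4^2 = 16
v^2 - v0^2 = 100 - 16 = 84
W = (1/2)*4*84 = 168 J

168 J


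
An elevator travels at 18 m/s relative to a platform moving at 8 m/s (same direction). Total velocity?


Given: object velocity = 18 m/s, platform velocity = 8 m/s (same direction)
Using classical velocity addition: v_total = v_object + v_platform
v_total = 18 + 8
v_total = 26 m/s

26 m/s


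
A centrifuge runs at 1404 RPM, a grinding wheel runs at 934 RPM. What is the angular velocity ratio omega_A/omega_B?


Given: RPM_A = 1404, RPM_B = 934
omega = 2*pi*RPM/60, so omega_A/omega_B = RPM_A / RPM_B
omega_A/omega_B = 1404 / 934
omega_A/omega_B = 702/467

702/467


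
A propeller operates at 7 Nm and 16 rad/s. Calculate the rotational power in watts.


Given: tau = 7 Nm, omega = 16 rad/s
Using P = tau * omega
P = 7 * 16
P = 112 W

112 W


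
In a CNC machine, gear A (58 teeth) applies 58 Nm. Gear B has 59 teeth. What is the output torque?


Given: N1 = 58, N2 = 59, T1 = 58 Nm
Using T2/T1 = N2/N1
T2 = T1 * N2 / N1
T2 = 58 * 59 / 58
T2 = 3422 / 58
T2 = 59 Nm

59 Nm


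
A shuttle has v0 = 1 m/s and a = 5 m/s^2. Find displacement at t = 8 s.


Given: v0 = 1 m/s, a = 5 m/s^2, t = 8 s
Using s = v0*t + (1/2)*a*t^2
s = 1*8 + (1/2)*5*8^2
s = 8 + (1/2)*320
s = 8 + 160
s = 168

168 m


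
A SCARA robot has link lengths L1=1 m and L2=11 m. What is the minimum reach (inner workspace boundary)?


Given: L1 = 1 m, L2 = 11 m
For a 2-link planar arm, min reach = |L1 - L2| (second link folded back)
Min reach = |1 - 11|
Min reach = 10 m

10 m


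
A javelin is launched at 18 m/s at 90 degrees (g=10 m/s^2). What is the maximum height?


Given: v0 = 18 m/s, theta = 90 deg, g = 10 m/s^2
sin^2(90) = 1
Using H = v0^2 * sin^2(theta) / (2*g)
H = 18^2 * 1 / (2*10)
H = 324 * 1 / 20
H = 324 / 20
H = 81/5 m

81/5 m


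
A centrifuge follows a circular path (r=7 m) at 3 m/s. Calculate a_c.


Given: v = 3 m/s, r = 7 m
Using a_c = v^2 / r
a_c = 3^2 / 7
a_c = 9 / 7
a_c = 9/7 m/s^2

9/7 m/s^2


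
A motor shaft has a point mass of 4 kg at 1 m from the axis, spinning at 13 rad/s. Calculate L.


Given: m = 4 kg, r = 1 m, omega = 13 rad/s
For a point mass: I = m*r^2
I = 4*1^2 = 4*1 = 4
L = I*omega = 4*13
L = 52 kg*m^2/s

52 kg*m^2/s


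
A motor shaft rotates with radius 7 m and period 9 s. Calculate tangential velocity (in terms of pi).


Given: radius r = 7 m, period T = 9 s
Using v = 2*pi*r / T
v = 2*pi*7 / 9
v = 14*pi / 9
v = 14/9*pi m/s

14/9*pi m/s


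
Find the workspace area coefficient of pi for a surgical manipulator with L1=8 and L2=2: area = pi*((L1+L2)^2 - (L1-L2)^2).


Given: L1 = 8, L2 = 2
(L1+L2)^2 = (10)^2 = 100
(L1-L2)^2 = (6)^2 = 36
Difference = 100 - 36 = 64
This equals 4*L1*L2 = 4*8*2 = 64
Workspace area = 64*pi

64


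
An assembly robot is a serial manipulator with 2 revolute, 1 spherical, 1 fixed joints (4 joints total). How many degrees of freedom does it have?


Given: serial robot with 2 revolute, 1 spherical, 1 fixed joints
DOF contribution per joint type: revolute=1, prismatic=1, spherical=3, fixed=0
DOF = 2*1 + 1*3 + 1*0
DOF = 5

5


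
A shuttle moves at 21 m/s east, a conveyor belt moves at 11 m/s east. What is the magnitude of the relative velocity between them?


Given: v_A = 21 m/s east, v_B = 11 m/s east
Both move in the same direction; relative speed = |v_A - v_B|
|21 - 11| = |10|
= 10 m/s

10 m/s


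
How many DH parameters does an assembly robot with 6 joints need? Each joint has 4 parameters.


Given: 6 joints, 4 DH parameters per joint (d, theta, a, alpha)
Total DH parameters = number_of_joints * 4
Total = 6 * 4
Total = 24

24


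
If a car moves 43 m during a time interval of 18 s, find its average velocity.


Given: distance d = 43 m, time t = 18 s
Using v = d / t
v = 43 / 18
v = 43/18 m/s

43/18 m/s


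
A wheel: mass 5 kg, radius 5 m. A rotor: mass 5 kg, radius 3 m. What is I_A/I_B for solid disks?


Given: M1=5 kg, R1=5 m, M2=5 kg, R2=3 m
For a disk: I = (1/2)*M*R^2, so I_A/I_B = (M1*R1^2)/(M2*R2^2)
M1*R1^2 = 5*25 = 125
M2*R2^2 = 5*9 = 45
I_A/I_B = 125/45 = 25/9

25/9


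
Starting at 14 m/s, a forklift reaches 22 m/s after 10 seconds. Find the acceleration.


Given: initial velocity v0 = 14 m/s, final velocity v = 22 m/s, time t = 10 s
Using a = (v - v0) / t
a = (22 - 14) / 10
a = 8 / 10
a = 4/5 m/s^2

4/5 m/s^2


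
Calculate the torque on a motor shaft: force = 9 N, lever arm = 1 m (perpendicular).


Given: F = 9 N, r = 1 m, angle = 90 deg (perpendicular)
Using tau = F * r * sin(90)
sin(90) = 1
tau = 9 * 1 * 1
tau = 9 Nm

9 Nm


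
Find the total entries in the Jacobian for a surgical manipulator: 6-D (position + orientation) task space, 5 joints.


Given: task space dimension = 6, joints = 5
Jacobian is a 6 x 5 matrix
Total entries = rows * columns
Total = 6 * 5
Total = 30

30


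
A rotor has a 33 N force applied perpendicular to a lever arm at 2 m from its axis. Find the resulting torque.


Given: F = 33 N, r = 2 m, angle = 90 deg (perpendicular)
Using tau = F * r * sin(90)
sin(90) = 1
tau = 33 * 2 * 1
tau = 66 Nm

66 Nm


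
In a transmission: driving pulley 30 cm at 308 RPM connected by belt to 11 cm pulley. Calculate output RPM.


Given: D1 = 30 cm, w1 = 308 RPM, D2 = 11 cm
Using D1*w1 = D2*w2
w2 = D1*w1 / D2
w2 = 30*308 / 11
w2 = 9240 / 11
w2 = 840 RPM

840 RPM


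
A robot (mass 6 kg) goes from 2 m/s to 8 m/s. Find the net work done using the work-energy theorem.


Given: m = 6 kg, v0 = 2 m/s, v = 8 m/s
Using W = (1/2)*m*(v^2 - v0^2)
v^2 = 8^2 = 64
v0^2 = 2^2 = 4
v^2 - v0^2 = 64 - 4 = 60
W = (1/2)*6*60 = 180 J

180 J


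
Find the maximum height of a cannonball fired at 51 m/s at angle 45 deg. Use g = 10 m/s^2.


Given: v0 = 51 m/s, theta = 45 deg, g = 10 m/s^2
sin^2(45) = 1/2
Using H = v0^2 * sin^2(theta) / (2*g)
H = 51^2 * 1/2 / (2*10)
H = 2601 * 1/2 / 20
H = 2601/2 / 20
H = 2601/40 m

2601/40 m


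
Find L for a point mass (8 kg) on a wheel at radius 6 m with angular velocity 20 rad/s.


Given: m = 8 kg, r = 6 m, omega = 20 rad/s
For a point mass: I = m*r^2
I = 8*6^2 = 8*36 = 288
L = I*omega = 288*20
L = 5760 kg*m^2/s

5760 kg*m^2/s


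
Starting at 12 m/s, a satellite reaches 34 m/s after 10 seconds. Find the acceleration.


Given: initial velocity v0 = 12 m/s, final velocity v = 34 m/s, time t = 10 s
Using a = (v - v0) / t
a = (34 - 12) / 10
a = 22 / 10
a = 11/5 m/s^2

11/5 m/s^2


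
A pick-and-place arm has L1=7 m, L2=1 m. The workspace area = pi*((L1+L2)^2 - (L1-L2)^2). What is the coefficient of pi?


Given: L1 = 7, L2 = 1
(L1+L2)^2 = (8)^2 = 64
(L1-L2)^2 = (6)^2 = 36
Difference = 64 - 36 = 28
This equals 4*L1*L2 = 4*7*1 = 28
Workspace area = 28*pi

28


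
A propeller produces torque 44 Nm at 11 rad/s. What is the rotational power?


Given: tau = 44 Nm, omega = 11 rad/s
Using P = tau * omega
P = 44 * 11
P = 484 W

484 W


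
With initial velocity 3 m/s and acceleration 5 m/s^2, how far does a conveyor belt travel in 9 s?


Given: v0 = 3 m/s, a = 5 m/s^2, t = 9 s
Using s = v0*t + (1/2)*a*t^2
s = 3*9 + (1/2)*5*9^2
s = 27 + (1/2)*405
s = 27 + 405/2
s = 459/2

459/2 m


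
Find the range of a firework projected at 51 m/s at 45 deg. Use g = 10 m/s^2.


Given: v0 = 51 m/s, theta = 45 deg, g = 10 m/s^2
sin(2*45) = sin(90) = 1
Using R = v0^2 * sin(2*theta) / g
R = 51^2 * 1 / 10
R = 2601 / 10
R = 2601/10 m

2601/10 m


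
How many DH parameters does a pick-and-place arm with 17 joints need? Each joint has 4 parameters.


Given: 17 joints, 4 DH parameters per joint (d, theta, a, alpha)
Total DH parameters = number_of_joints * 4
Total = 17 * 4
Total = 68

68


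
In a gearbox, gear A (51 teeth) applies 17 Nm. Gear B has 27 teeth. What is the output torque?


Given: N1 = 51, N2 = 27, T1 = 17 Nm
Using T2/T1 = N2/N1
T2 = T1 * N2 / N1
T2 = 17 * 27 / 51
T2 = 459 / 51
T2 = 9 Nm

9 Nm


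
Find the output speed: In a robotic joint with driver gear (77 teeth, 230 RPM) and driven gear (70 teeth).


Given: N1 = 77 teeth, w1 = 230 RPM, N2 = 70 teeth
Using N1*w1 = N2*w2
w2 = N1*w1 / N2
w2 = 77*230 / 70
w2 = 17710 / 70
w2 = 253 RPM

253 RPM


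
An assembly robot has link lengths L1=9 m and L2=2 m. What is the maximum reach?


Given: L1 = 9 m, L2 = 2 m
For a 2-link planar arm, max reach = L1 + L2 (fully extended)
Max reach = 9 + 2
Max reach = 11 m

11 m


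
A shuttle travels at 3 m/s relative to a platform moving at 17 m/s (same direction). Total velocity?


Given: object velocity = 3 m/s, platform velocity = 17 m/s (same direction)
Using classical velocity addition: v_total = v_object + v_platform
v_total = 3 + 17
v_total = 20 m/s

20 m/s


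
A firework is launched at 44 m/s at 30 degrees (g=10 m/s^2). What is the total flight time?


Given: v0 = 44 m/s, theta = 30 deg, g = 10 m/s^2
sin(30) = 1/2
Using T = 2*v0*sin(theta) / g
T = 2*44*1/2 / 10
T = 44 / 10
T = 22/5 s

22/5 s


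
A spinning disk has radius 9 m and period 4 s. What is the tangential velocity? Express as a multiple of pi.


Given: radius r = 9 m, period T = 4 s
Using v = 2*pi*r / T
v = 2*pi*9 / 4
v = 18*pi / 4
v = 9/2*pi m/s

9/2*pi m/s


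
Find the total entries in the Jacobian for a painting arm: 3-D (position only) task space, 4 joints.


Given: task space dimension = 3, joints = 4
Jacobian is a 3 x 4 matrix
Total entries = rows * columns
Total = 3 * 4
Total = 12

12


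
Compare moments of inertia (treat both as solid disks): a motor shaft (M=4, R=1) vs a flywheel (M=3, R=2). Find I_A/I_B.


Given: M1=4 kg, R1=1 m, M2=3 kg, R2=2 m
For a disk: I = (1/2)*M*R^2, so I_A/I_B = (M1*R1^2)/(M2*R2^2)
M1*R1^2 = 4*1 = 4
M2*R2^2 = 3*4 = 12
I_A/I_B = 4/12 = 1/3

1/3


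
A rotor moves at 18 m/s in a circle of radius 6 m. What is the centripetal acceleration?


Given: v = 18 m/s, r = 6 m
Using a_c = v^2 / r
a_c = 18^2 / 6
a_c = 324 / 6
a_c = 54 m/s^2

54 m/s^2


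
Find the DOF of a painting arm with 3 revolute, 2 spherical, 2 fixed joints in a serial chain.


Given: serial robot with 3 revolute, 2 spherical, 2 fixed joints
DOF contribution per joint type: revolute=1, prismatic=1, spherical=3, fixed=0
DOF = 3*1 + 2*3 + 2*0
DOF = 9

9


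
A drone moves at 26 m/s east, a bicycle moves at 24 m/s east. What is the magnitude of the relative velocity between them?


Given: v_A = 26 m/s east, v_B = 24 m/s east
Both move in the same direction; relative speed = |v_A - v_B|
|26 - 24| = |2|
= 2 m/s

2 m/s


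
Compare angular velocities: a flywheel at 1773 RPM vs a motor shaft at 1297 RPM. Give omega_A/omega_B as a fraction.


Given: RPM_A = 1773, RPM_B = 1297
omega = 2*pi*RPM/60, so omega_A/omega_B = RPM_A / RPM_B
omega_A/omega_B = 1773 / 1297
omega_A/omega_B = 1773/1297

1773/1297


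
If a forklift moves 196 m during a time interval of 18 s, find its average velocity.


Given: distance d = 196 m, time t = 18 s
Using v = d / t
v = 196 / 18
v = 98/9 m/s

98/9 m/s


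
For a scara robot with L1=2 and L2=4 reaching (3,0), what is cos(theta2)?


Given: L1 = 2, L2 = 4, target (x, y) = (3, 0)
Using cos(theta2) = (x^2 + y^2 - L1^2 - L2^2) / (2*L1*L2)
x^2 + y^2 = 3^2 + 0 = 9
L1^2 + L2^2 = 4 + 16 = 20
Numerator = 9 - 20 = -11
Denominator = 2*2*4 = 16
cos(theta2) = -11/16 = -11/16

-11/16


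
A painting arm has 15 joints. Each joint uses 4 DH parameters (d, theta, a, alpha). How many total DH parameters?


Given: 15 joints, 4 DH parameters per joint (d, theta, a, alpha)
Total DH parameters = number_of_joints * 4
Total = 15 * 4
Total = 60

60


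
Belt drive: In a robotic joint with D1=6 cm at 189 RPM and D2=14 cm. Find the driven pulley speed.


Given: D1 = 6 cm, w1 = 189 RPM, D2 = 14 cm
Using D1*w1 = D2*w2
w2 = D1*w1 / D2
w2 = 6*189 / 14
w2 = 1134 / 14
w2 = 81 RPM

81 RPM


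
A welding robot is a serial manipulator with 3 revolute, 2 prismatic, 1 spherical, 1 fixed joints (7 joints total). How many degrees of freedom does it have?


Given: serial robot with 3 revolute, 2 prismatic, 1 spherical, 1 fixed joints
DOF contribution per joint type: revolute=1, prismatic=1, spherical=3, fixed=0
DOF = 3*1 + 2*1 + 1*3 + 1*0
DOF = 8

8


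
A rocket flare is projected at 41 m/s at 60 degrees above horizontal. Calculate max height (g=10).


Given: v0 = 41 m/s, theta = 60 deg, g = 10 m/s^2
sin^2(60) = 3/4
Using H = v0^2 * sin^2(theta) / (2*g)
H = 41^2 * 3/4 / (2*10)
H = 1681 * 3/4 / 20
H = 5043/4 / 20
H = 5043/80 m

5043/80 m


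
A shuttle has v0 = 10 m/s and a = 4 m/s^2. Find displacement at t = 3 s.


Given: v0 = 10 m/s, a = 4 m/s^2, t = 3 s
Using s = v0*t + (1/2)*a*t^2
s = 10*3 + (1/2)*4*3^2
s = 30 + (1/2)*36
s = 30 + 18
s = 48

48 m


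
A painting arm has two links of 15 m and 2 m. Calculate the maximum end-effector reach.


Given: L1 = 15 m, L2 = 2 m
For a 2-link planar arm, max reach = L1 + L2 (fully extended)
Max reach = 15 + 2
Max reach = 17 m

17 m


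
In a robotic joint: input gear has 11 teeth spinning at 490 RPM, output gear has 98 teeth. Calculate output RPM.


Given: N1 = 11 teeth, w1 = 490 RPM, N2 = 98 teeth
Using N1*w1 = N2*w2
w2 = N1*w1 / N2
w2 = 11*490 / 98
w2 = 5390 / 98
w2 = 55 RPM

55 RPM


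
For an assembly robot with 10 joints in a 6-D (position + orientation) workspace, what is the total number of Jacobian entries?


Given: task space dimension = 6, joints = 10
Jacobian is a 6 x 10 matrix
Total entries = rows * columns
Total = 6 * 10
Total = 60

60


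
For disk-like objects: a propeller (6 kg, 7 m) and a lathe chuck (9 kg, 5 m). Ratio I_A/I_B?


Given: M1=6 kg, R1=7 m, M2=9 kg, R2=5 m
For a disk: I = (1/2)*M*R^2, so I_A/I_B = (M1*R1^2)/(M2*R2^2)
M1*R1^2 = 6*49 = 294
M2*R2^2 = 9*25 = 225
I_A/I_B = 294/225 = 98/75

98/75


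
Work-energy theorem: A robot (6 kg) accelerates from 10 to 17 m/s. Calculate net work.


Given: m = 6 kg, v0 = 10 m/s, v = 17 m/s
Using W = (1/2)*m*(v^2 - v0^2)
v^2 = 17^2 = 289
v0^2 = 10^2 = 100
v^2 - v0^2 = 289 - 100 = 189
W = (1/2)*6*189 = 567 J

567 J


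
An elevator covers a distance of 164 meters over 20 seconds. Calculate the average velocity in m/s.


Given: distance d = 164 m, time t = 20 s
Using v = d / t
v = 164 / 20
v = 41/5 m/s

41/5 m/s


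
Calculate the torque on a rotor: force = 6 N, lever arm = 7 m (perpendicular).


Given: F = 6 N, r = 7 m, angle = 90 deg (perpendicular)
Using tau = F * r * sin(90)
sin(90) = 1
tau = 6 * 7 * 1
tau = 42 Nm

42 Nm


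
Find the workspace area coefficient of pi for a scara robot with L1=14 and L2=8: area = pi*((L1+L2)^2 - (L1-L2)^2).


Given: L1 = 14, L2 = 8
(L1+L2)^2 = (22)^2 = 484
(L1-L2)^2 = (6)^2 = 36
Difference = 484 - 36 = 448
This equals 4*L1*L2 = 4*14*8 = 448
Workspace area = 448*pi

448


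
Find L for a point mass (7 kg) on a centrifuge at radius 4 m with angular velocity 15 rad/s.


Given: m = 7 kg, r = 4 m, omega = 15 rad/s
For a point mass: I = m*r^2
I = 7*4^2 = 7*16 = 112
L = I*omega = 112*15
L = 1680 kg*m^2/s

1680 kg*m^2/s


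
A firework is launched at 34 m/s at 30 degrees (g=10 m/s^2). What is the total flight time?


Given: v0 = 34 m/s, theta = 30 deg, g = 10 m/s^2
sin(30) = 1/2
Using T = 2*v0*sin(theta) / g
T = 2*34*1/2 / 10
T = 34 / 10
T = 17/5 s

17/5 s


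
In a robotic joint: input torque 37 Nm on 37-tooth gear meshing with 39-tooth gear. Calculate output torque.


Given: N1 = 37, N2 = 39, T1 = 37 Nm
Using T2/T1 = N2/N1
T2 = T1 * N2 / N1
T2 = 37 * 39 / 37
T2 = 1443 / 37
T2 = 39 Nm

39 Nm


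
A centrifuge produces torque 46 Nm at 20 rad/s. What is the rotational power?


Given: tau = 46 Nm, omega = 20 rad/s
Using P = tau * omega
P = 46 * 20
P = 920 W

920 W


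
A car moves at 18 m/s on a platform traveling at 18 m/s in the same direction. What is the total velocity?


Given: object velocity = 18 m/s, platform velocity = 18 m/s (same direction)
Using classical velocity addition: v_total = v_object + v_platform
v_total = 18 + 18
v_total = 36 m/s

36 m/s


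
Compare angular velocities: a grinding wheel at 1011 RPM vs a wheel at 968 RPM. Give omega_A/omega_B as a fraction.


Given: RPM_A = 1011, RPM_B = 968
omega = 2*pi*RPM/60, so omega_A/omega_B = RPM_A / RPM_B
omega_A/omega_B = 1011 / 968
omega_A/omega_B = 1011/968

1011/968


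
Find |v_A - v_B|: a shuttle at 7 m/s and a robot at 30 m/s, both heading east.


Given: v_A = 7 m/s east, v_B = 30 m/s east
Both move in the same direction; relative speed = |v_A - v_B|
|7 - 30| = |-23|
= 23 m/s

23 m/s


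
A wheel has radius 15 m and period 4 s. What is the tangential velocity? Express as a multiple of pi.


Given: radius r = 15 m, period T = 4 s
Using v = 2*pi*r / T
v = 2*pi*15 / 4
v = 30*pi / 4
v = 15/2*pi m/s

15/2*pi m/s


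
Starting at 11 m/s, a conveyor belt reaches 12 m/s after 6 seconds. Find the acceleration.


Given: initial velocity v0 = 11 m/s, final velocity v = 12 m/s, time t = 6 s
Using a = (v - v0) / t
a = (12 - 11) / 6
a = 1 / 6
a = 1/6 m/s^2

1/6 m/s^2


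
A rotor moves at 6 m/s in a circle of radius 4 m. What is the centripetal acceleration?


Given: v = 6 m/s, r = 4 m
Using a_c = v^2 / r
a_c = 6^2 / 4
a_c = 36 / 4
a_c = 9 m/s^2

9 m/s^2


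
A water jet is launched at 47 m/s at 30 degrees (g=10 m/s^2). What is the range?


Given: v0 = 47 m/s, theta = 30 deg, g = 10 m/s^2
sin(2*30) = sin(60) = sqrt(3)/2
Using R = v0^2 * sin(2*theta) / g
R = 47^2 * (sqrt(3)/2) / 10
R = 2209 * sqrt(3) / 20
R = 2209/20*sqrt(3) m

2209/20*sqrt(3) m


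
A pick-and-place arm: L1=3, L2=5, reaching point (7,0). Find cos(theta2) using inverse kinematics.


Given: L1 = 3, L2 = 5, target (x, y) = (7, 0)
Using cos(theta2) = (x^2 + y^2 - L1^2 - L2^2) / (2*L1*L2)
x^2 + y^2 = 7^2 + 0 = 49
L1^2 + L2^2 = 9 + 25 = 34
Numerator = 49 - 34 = 15
Denominator = 2*3*5 = 30
cos(theta2) = 15/30 = 1/2

1/2


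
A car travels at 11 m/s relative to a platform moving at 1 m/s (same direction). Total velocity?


Given: object velocity = 11 m/s, platform velocity = 1 m/s (same direction)
Using classical velocity addition: v_total = v_object + v_platform
v_total = 11 + 1
v_total = 12 m/s

12 m/s


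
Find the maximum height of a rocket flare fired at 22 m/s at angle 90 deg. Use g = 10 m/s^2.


Given: v0 = 22 m/s, theta = 90 deg, g = 10 m/s^2
sin^2(90) = 1
Using H = v0^2 * sin^2(theta) / (2*g)
H = 22^2 * 1 / (2*10)
H = 484 * 1 / 20
H = 484 / 20
H = 121/5 m

121/5 m


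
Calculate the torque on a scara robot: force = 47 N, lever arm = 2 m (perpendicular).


Given: F = 47 N, r = 2 m, angle = 90 deg (perpendicular)
Using tau = F * r * sin(90)
sin(90) = 1
tau = 47 * 2 * 1
tau = 94 Nm

94 Nm


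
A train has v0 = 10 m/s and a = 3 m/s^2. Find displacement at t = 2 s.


Given: v0 = 10 m/s, a = 3 m/s^2, t = 2 s
Using s = v0*t + (1/2)*a*t^2
s = 10*2 + (1/2)*3*2^2
s = 20 + (1/2)*12
s = 20 + 6
s = 26

26 m


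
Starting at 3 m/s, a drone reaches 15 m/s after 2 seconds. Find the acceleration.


Given: initial velocity v0 = 3 m/s, final velocity v = 15 m/s, time t = 2 s
Using a = (v - v0) / t
a = (15 - 3) / 2
a = 12 / 2
a = 6 m/s^2

6 m/s^2


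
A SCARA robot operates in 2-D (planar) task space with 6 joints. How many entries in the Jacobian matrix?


Given: task space dimension = 2, joints = 6
Jacobian is a 2 x 6 matrix
Total entries = rows * columns
Total = 2 * 6
Total = 12

12


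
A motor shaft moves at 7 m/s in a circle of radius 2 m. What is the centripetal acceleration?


Given: v = 7 m/s, r = 2 m
Using a_c = v^2 / r
a_c = 7^2 / 2
a_c = 49 / 2
a_c = 49/2 m/s^2

49/2 m/s^2


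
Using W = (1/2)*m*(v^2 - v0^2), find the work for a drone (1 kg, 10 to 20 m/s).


Given: m = 1 kg, v0 = 10 m/s, v = 20 m/s
Using W = (1/2)*m*(v^2 - v0^2)
v^2 = 20^2 = 400
v0^2 = 10^2 = 100
v^2 - v0^2 = 400 - 100 = 300
W = (1/2)*1*300 = 150 J

150 J


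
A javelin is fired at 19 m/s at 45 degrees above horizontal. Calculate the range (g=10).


Given: v0 = 19 m/s, theta = 45 deg, g = 10 m/s^2
sin(2*45) = sin(90) = 1
Using R = v0^2 * sin(2*theta) / g
R = 19^2 * 1 / 10
R = 361 / 10
R = 361/10 m

361/10 m


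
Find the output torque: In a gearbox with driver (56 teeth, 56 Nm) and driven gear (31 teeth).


Given: N1 = 56, N2 = 31, T1 = 56 Nm
Using T2/T1 = N2/N1
T2 = T1 * N2 / N1
T2 = 56 * 31 / 56
T2 = 1736 / 56
T2 = 31 Nm

31 Nm


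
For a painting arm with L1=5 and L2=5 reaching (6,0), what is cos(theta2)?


Given: L1 = 5, L2 = 5, target (x, y) = (6, 0)
Using cos(theta2) = (x^2 + y^2 - L1^2 - L2^2) / (2*L1*L2)
x^2 + y^2 = 6^2 + 0 = 36
L1^2 + L2^2 = 25 + 25 = 50
Numerator = 36 - 50 = -14
Denominator = 2*5*5 = 50
cos(theta2) = -14/50 = -7/25

-7/25


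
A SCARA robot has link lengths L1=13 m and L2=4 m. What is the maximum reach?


Given: L1 = 13 m, L2 = 4 m
For a 2-link planar arm, max reach = L1 + L2 (fully extended)
Max reach = 13 + 4
Max reach = 17 m

17 m


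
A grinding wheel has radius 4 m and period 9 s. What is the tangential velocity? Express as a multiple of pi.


Given: radius r = 4 m, period T = 9 s
Using v = 2*pi*r / T
v = 2*pi*4 / 9
v = 8*pi / 9
v = 8/9*pi m/s

8/9*pi m/s


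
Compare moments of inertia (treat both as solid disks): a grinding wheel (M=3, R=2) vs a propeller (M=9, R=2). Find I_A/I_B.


Given: M1=3 kg, R1=2 m, M2=9 kg, R2=2 m
For a disk: I = (1/2)*M*R^2, so I_A/I_B = (M1*R1^2)/(M2*R2^2)
M1*R1^2 = 3*4 = 12
M2*R2^2 = 9*4 = 36
I_A/I_B = 12/36 = 1/3

1/3


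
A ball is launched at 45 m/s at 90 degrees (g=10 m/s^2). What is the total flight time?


Given: v0 = 45 m/s, theta = 90 deg, g = 10 m/s^2
sin(90) = 1
Using T = 2*v0*sin(theta) / g
T = 2*45*1 / 10
T = 90 / 10
T = 9 s

9 s


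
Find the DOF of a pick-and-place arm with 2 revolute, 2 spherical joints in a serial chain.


Given: serial robot with 2 revolute, 2 spherical joints
DOF contribution per joint type: revolute=1, prismatic=1, spherical=3, fixed=0
DOF = 2*1 + 2*3
DOF = 8

8


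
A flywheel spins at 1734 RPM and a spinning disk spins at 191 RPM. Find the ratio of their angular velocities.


Given: RPM_A = 1734, RPM_B = 191
omega = 2*pi*RPM/60, so omega_A/omega_B = RPM_A / RPM_B
omega_A/omega_B = 1734 / 191
omega_A/omega_B = 1734/191

1734/191


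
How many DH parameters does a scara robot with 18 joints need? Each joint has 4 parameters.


Given: 18 joints, 4 DH parameters per joint (d, theta, a, alpha)
Total DH parameters = number_of_joints * 4
Total = 18 * 4
Total = 72

72


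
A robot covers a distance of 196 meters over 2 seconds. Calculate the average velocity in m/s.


Given: distance d = 196 m, time t = 2 s
Using v = d / t
v = 196 / 2
v = 98 m/s

98 m/s


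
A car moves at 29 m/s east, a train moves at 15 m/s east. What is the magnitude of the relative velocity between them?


Given: v_A = 29 m/s east, v_B = 15 m/s east
Both move in the same direction; relative speed = |v_A - v_B|
|29 - 15| = |14|
= 14 m/s

14 m/s


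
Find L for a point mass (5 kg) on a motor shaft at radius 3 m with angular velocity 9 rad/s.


Given: m = 5 kg, r = 3 m, omega = 9 rad/s
For a point mass: I = m*r^2
I = 5*3^2 = 5*9 = 45
L = I*omega = 45*9
L = 405 kg*m^2/s

405 kg*m^2/s


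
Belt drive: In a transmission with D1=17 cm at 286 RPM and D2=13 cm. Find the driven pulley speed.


Given: D1 = 17 cm, w1 = 286 RPM, D2 = 13 cm
Using D1*w1 = D2*w2
w2 = D1*w1 / D2
w2 = 17*286 / 13
w2 = 4862 / 13
w2 = 374 RPM

374 RPM


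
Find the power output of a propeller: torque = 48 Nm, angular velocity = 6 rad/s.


Given: tau = 48 Nm, omega = 6 rad/s
Using P = tau * omega
P = 48 * 6
P = 288 W

288 W


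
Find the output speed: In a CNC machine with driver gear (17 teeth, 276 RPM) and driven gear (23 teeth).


Given: N1 = 17 teeth, w1 = 276 RPM, N2 = 23 teeth
Using N1*w1 = N2*w2
w2 = N1*w1 / N2
w2 = 17*276 / 23
w2 = 4692 / 23
w2 = 204 RPM

204 RPM


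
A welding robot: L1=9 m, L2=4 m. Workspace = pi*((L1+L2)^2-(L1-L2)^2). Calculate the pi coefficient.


Given: L1 = 9, L2 = 4
(L1+L2)^2 = (13)^2 = 169
(L1-L2)^2 = (5)^2 = 25
Difference = 169 - 25 = 144
This equals 4*L1*L2 = 4*9*4 = 144
Workspace area = 144*pi

144


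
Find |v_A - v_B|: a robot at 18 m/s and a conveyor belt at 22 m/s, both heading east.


Given: v_A = 18 m/s east, v_B = 22 m/s east
Both move in the same direction; relative speed = |v_A - v_B|
|18 - 22| = |-4|
= 4 m/s

4 m/s


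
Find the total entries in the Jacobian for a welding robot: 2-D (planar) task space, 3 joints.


Given: task space dimension = 2, joints = 3
Jacobian is a 2 x 3 matrix
Total entries = rows * columns
Total = 2 * 3
Total = 6

6


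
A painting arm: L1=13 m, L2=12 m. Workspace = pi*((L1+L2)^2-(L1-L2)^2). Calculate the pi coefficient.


Given: L1 = 13, L2 = 12
(L1+L2)^2 = (25)^2 = 625
(L1-L2)^2 = (1)^2 = 1
Difference = 625 - 1 = 624
This equals 4*L1*L2 = 4*13*12 = 624
Workspace area = 624*pi

624


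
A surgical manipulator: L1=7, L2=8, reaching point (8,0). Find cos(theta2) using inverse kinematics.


Given: L1 = 7, L2 = 8, target (x, y) = (8, 0)
Using cos(theta2) = (x^2 + y^2 - L1^2 - L2^2) / (2*L1*L2)
x^2 + y^2 = 8^2 + 0 = 64
L1^2 + L2^2 = 49 + 64 = 113
Numerator = 64 - 113 = -49
Denominator = 2*7*8 = 112
cos(theta2) = -49/112 = -7/16

-7/16


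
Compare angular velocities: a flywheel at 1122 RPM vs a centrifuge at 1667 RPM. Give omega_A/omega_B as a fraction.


Given: RPM_A = 1122, RPM_B = 1667
omega = 2*pi*RPM/60, so omega_A/omega_B = RPM_A / RPM_B
omega_A/omega_B = 1122 / 1667
omega_A/omega_B = 1122/1667

1122/1667


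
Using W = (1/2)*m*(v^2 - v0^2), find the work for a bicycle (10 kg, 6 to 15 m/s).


Given: m = 10 kg, v0 = 6 m/s, v = 15 m/s
Using W = (1/2)*m*(v^2 - v0^2)
v^2 = 15^2 = 225
v0^2 = 6^2 = 36
v^2 - v0^2 = 225 - 36 = 189
W = (1/2)*10*189 = 945 J

945 J


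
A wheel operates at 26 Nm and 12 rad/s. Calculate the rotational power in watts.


Given: tau = 26 Nm, omega = 12 rad/s
Using P = tau * omega
P = 26 * 12
P = 312 W

312 W


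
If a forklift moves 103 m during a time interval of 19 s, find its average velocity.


Given: distance d = 103 m, time t = 19 s
Using v = d / t
v = 103 / 19
v = 103/19 m/s

103/19 m/s


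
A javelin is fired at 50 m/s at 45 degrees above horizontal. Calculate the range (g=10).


Given: v0 = 50 m/s, theta = 45 deg, g = 10 m/s^2
sin(2*45) = sin(90) = 1
Using R = v0^2 * sin(2*theta) / g
R = 50^2 * 1 / 10
R = 2500 / 10
R = 250 m

250 m


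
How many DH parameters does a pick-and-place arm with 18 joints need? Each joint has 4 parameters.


Given: 18 joints, 4 DH parameters per joint (d, theta, a, alpha)
Total DH parameters = number_of_joints * 4
Total = 18 * 4
Total = 72

72
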